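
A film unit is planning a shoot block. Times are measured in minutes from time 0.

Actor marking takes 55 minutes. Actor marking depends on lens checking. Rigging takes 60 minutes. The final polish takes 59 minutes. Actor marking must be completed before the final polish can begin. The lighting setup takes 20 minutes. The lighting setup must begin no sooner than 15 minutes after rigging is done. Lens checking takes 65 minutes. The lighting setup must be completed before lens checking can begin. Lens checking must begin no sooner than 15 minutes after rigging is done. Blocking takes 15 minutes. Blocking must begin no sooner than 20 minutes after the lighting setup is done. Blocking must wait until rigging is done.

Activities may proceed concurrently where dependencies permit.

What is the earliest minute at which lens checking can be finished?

Rigging can start immediately at minute 0; it finishes at minute 60.
The lighting setup waits on rigging (finishes minute 60, plus 15-minute gap → minute 75), so it starts at minute 75 and finishes at 75 + 20 = minute 95.
Lens checking needs all of the lighting setup (finishes minute 95); rigging (finishes minute 60, plus 15-minute gap → minute 75). That puts its earliest start at minute 95; it finishes at 95 + 65 = minute 160.

160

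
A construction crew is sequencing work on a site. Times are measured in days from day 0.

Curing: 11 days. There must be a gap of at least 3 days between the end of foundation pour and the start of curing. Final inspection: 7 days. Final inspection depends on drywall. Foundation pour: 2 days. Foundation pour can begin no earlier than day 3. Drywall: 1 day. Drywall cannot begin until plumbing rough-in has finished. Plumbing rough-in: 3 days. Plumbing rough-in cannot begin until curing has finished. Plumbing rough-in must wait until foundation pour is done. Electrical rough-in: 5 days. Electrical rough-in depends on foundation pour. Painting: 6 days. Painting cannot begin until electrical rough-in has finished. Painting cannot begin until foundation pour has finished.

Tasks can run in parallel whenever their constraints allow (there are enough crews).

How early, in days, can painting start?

10

Foundation pour cannot begin until its own release at day 3. It runs from day 3 to 3 + 2 = day 5.
Electrical rough-in cannot begin until foundation pour (finishes day 5). It runs from day 5 to 5 + 5 = day 10.
Painting waits on electrical rough-in (finishes day 10); foundation pour (finishes day 5). The latest of these is day 10, which is the earliest painting can start.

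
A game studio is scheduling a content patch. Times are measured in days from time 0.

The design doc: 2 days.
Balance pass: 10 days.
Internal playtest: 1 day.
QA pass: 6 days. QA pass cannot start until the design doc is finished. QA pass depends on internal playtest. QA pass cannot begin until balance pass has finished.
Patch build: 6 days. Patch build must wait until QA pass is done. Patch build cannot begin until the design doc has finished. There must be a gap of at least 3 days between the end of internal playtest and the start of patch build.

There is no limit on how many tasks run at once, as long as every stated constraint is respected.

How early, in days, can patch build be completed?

Nothing blocks balance pass, so it runs from day 0 to day 10.
Nothing blocks internal playtest, so it runs from day 0 to day 1.
The design doc has no prerequisites, so it starts at day 0 and finishes at day 2.
QA pass needs all of the design doc (finishes day 2); internal playtest (finishes day 1); balance pass (finishes day 10). That puts its earliest start at day 10; it finishes at 10 + 6 = day 16.
Patch build cannot start until QA pass (finishes day 16); the design doc (finishes day 2); internal playtest (finishes day 1, plus 3-day gap → day 4). The controlling bound is day 16, so patch build finishes at 16 + 6 = day 22.

22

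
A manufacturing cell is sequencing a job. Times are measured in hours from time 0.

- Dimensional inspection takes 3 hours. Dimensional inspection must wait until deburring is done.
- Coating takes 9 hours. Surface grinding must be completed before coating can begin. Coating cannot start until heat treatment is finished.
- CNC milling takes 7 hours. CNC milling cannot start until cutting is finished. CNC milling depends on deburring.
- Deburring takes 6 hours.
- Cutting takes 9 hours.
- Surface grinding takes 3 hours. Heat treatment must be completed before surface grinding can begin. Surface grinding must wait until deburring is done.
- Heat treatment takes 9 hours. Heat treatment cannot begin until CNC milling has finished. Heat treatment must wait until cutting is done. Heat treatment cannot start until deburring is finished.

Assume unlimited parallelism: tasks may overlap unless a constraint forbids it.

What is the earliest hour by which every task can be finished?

37

Nothing blocks deburring, so it runs from hour 0 to hour 6.
After deburring (finishes hour 6), dimensional inspection can start at hour 6 and finishes at hour 9.
Nothing blocks cutting, so it runs from hour 0 to hour 9.
For CNC milling: cutting (finishes hour 9); deburring (finishes hour 6). Taking the maximum gives a start of hour 9, and it finishes at 9 + 7 = hour 16.
Heat treatment cannot start until CNC milling (finishes hour 16); cutting (finishes hour 9); deburring (finishes hour 6). The controlling bound is hour 16, so heat treatment finishes at 16 + 9 = hour 25.
Surface grinding cannot start until heat treatment (finishes hour 25); deburring (finishes hour 6). The controlling bound is hour 25, so surface grinding finishes at 25 + 3 = hour 28.
For coating: surface grinding (finishes hour 28); heat treatment (finishes hour 25). Taking the maximum gives a start of hour 28, and it finishes at 28 + 9 = hour 37.
All tasks are finished once the last one completes. Finish times: Cutting at 9, Deburring at 6, CNC milling at 16, Heat treatment at 25, Surface grinding at 28, Dimensional inspection at 9, Coating at 37. The latest is hour 37.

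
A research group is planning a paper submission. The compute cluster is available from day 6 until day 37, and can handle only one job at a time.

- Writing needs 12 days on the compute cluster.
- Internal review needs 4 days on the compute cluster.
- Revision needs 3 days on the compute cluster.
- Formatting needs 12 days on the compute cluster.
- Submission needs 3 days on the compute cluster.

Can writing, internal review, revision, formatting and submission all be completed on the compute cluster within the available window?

The compute cluster window is 37 − 6 = 31 days.
Running back to back, the jobs need 12 + 4 + 3 + 12 + 3 = 34 days on the compute cluster.
Since 34 > 31, they cannot all fit.

No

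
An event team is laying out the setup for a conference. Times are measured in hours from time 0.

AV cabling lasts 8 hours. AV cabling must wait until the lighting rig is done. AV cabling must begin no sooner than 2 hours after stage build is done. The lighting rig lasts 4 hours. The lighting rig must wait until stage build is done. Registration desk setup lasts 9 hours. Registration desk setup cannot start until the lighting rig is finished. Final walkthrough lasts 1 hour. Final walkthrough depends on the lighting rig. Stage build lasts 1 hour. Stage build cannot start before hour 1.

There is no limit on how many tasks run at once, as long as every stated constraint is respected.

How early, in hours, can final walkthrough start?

6

Stage build cannot begin until its own release at hour 1. It runs from hour 1 to 1 + 1 = hour 2.
The lighting rig waits on stage build (finishes hour 2), so it starts at hour 2 and finishes at 2 + 4 = hour 6.
Final walkthrough waits on the lighting rig (finishes hour 6), so the earliest it can start is hour 6.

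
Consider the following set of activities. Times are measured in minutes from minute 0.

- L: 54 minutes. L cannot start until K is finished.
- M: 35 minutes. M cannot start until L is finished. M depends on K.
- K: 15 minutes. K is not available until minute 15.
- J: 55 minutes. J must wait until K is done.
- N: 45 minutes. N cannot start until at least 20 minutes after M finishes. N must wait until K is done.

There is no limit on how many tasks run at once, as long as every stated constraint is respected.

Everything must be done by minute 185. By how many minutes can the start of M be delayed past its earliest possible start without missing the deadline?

After its own release at minute 15, K can start at minute 15 and finishes at minute 30.
L waits on K (finishes minute 30), so it starts at minute 30 and finishes at 30 + 54 = minute 84.
M needs all of L (finishes minute 84); K (finishes minute 30). That puts its earliest start at minute 84; it finishes at 84 + 35 = minute 119.

Working backward from the deadline:
To finish by minute 185, N (duration 45) must start no later than minute 140.
M feeds into N (must start by minute 140, minus 20-minute gap → minute 120); so M must finish by minute 120 and therefore start by minute 85.
So M can start as early as minute 84 and as late as minute 85, giving 85 − 84 = 1 minute of slack.

1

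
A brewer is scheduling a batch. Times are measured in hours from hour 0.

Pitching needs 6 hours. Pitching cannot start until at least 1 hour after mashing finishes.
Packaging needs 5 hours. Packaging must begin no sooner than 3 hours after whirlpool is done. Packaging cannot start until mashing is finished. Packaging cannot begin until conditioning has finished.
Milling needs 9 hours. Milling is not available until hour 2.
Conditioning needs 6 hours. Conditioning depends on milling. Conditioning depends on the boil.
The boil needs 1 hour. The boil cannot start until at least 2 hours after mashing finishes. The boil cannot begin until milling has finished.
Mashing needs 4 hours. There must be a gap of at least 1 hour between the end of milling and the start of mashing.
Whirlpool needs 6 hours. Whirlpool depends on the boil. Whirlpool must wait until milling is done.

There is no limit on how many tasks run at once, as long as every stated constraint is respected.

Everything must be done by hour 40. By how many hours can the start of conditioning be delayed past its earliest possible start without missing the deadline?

Milling cannot begin until its own release at hour 2. It runs from hour 2 to 2 + 9 = hour 11.
Mashing waits on milling (finishes hour 11, plus 1-hour gap → hour 12), so it starts at hour 12 and finishes at 12 + 4 = hour 16.
The boil cannot start until mashing (finishes hour 16, plus 2-hour gap → hour 18); milling (finishes hour 11). The controlling bound is hour 18, so the boil finishes at 18 + 1 = hour 19.
Conditioning has to wait for milling (finishes hour 11); the boil (finishes hour 19). The latest of these is hour 19, so conditioning runs hour 19 to 19 + 6 = hour 25.

Working backward from the deadline:
Nothing follows packaging; the deadline of hour 40 is its only limit. It must start by 40 − 5 = hour 35.
Since packaging (must start by hour 35) depends on it, conditioning must finish by hour 35. Backing off its 6-hour duration gives a latest start of hour 29.
So conditioning can start as early as hour 19 and as late as hour 29, giving 29 − 19 = 10 hours of slack.

10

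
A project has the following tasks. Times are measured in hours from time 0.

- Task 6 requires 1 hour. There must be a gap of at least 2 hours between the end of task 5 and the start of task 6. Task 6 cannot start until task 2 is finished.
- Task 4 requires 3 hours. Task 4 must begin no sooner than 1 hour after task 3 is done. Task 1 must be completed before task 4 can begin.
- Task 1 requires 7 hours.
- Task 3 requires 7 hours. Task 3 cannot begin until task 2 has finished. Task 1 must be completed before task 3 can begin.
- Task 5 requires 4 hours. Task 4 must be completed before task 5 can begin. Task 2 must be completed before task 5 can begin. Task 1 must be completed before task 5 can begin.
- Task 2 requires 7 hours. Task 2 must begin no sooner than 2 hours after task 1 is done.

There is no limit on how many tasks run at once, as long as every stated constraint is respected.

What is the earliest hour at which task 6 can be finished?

34

Task 1 can start immediately at hour 0; it finishes at hour 7.
After task 1 (finishes hour 7, plus 2-hour gap → hour 9), task 2 can start at hour 9 and finishes at hour 16.
Task 3 cannot start until task 2 (finishes hour 16); task 1 (finishes hour 7). The controlling bound is hour 16, so task 3 finishes at 16 + 7 = hour 23.
Task 4 needs all of task 3 (finishes hour 23, plus 1-hour gap → hour 24); task 1 (finishes hour 7). That puts its earliest start at hour 24; it finishes at 24 + 3 = hour 27.
Task 5 cannot start until task 4 (finishes hour 27); task 2 (finishes hour 16); task 1 (finishes hour 7). The controlling bound is hour 27, so task 5 finishes at 27 + 4 = hour 31.
Task 6 has to wait for task 5 (finishes hour 31, plus 2-hour gap → hour 33); task 2 (finishes hour 16). The latest of these is hour 33, so task 6 runs hour 33 to 33 + 1 = hour 34.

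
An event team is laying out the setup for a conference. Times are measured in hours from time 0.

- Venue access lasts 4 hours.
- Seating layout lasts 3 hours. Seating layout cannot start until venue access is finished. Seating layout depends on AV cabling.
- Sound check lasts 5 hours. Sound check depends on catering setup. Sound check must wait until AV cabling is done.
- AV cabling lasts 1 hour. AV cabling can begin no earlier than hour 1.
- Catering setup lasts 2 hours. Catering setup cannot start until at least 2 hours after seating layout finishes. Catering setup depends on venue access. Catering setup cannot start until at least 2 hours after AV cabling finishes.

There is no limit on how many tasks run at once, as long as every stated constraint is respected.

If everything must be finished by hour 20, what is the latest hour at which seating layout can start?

8

To finish by hour 20, sound check (duration 5) must start no later than hour 15.
Catering setup must finish before sound check (must start by hour 15). With a 2-hour duration, catering setup must start by 15 − 2 = hour 13.
Since catering setup (must start by hour 13, minus 2-hour gap → hour 11) depends on it, seating layout must finish by hour 11. Backing off its 3-hour duration gives a latest start of hour 8.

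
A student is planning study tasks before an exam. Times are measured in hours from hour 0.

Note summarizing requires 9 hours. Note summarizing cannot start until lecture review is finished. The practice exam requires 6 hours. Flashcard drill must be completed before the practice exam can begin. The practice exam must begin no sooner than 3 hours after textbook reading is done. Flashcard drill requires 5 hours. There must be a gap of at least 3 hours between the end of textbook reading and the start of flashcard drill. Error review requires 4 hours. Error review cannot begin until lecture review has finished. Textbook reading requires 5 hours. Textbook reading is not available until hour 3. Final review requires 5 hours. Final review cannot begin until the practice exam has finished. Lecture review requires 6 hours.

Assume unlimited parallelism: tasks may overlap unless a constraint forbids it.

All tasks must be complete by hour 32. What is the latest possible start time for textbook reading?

8

Nothing follows final review; the deadline of hour 32 is its only limit. It must start by 32 − 5 = hour 27.
Since final review (must start by hour 27) depends on it, the practice exam must finish by hour 27. Backing off its 6-hour duration gives a latest start of hour 21.
Flashcard drill feeds into the practice exam (must start by hour 21); so flashcard drill must finish by hour 21 and therefore start by hour 16.
Textbook reading feeds flashcard drill (must start by hour 16, minus 3-hour gap → hour 13); the practice exam (must start by hour 21, minus 3-hour gap → hour 18). Taking the minimum, textbook reading must finish by hour 13 and start by 13 − 5 = hour 8.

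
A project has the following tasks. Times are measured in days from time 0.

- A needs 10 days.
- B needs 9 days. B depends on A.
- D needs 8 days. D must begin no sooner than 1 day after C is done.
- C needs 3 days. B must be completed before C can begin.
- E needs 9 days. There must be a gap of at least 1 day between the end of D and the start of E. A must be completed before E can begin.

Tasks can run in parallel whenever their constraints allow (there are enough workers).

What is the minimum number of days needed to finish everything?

41

A can start immediately at day 0; it finishes at day 10.
After A (finishes day 10), B can start at day 10 and finishes at day 19.
C waits on B (finishes day 19), so it starts at day 19 and finishes at 19 + 3 = day 22.
D cannot begin until C (finishes day 22, plus 1-day gap → day 23). It runs from day 23 to 23 + 8 = day 31.
E has to wait for D (finishes day 31, plus 1-day gap → day 32); A (finishes day 10). The latest of these is day 32, so E runs day 32 to 32 + 9 = day 41.
All tasks are finished once the last one completes. Finish times: A at 10, B at 19, C at 22, D at 31, E at 41. The latest is day 41.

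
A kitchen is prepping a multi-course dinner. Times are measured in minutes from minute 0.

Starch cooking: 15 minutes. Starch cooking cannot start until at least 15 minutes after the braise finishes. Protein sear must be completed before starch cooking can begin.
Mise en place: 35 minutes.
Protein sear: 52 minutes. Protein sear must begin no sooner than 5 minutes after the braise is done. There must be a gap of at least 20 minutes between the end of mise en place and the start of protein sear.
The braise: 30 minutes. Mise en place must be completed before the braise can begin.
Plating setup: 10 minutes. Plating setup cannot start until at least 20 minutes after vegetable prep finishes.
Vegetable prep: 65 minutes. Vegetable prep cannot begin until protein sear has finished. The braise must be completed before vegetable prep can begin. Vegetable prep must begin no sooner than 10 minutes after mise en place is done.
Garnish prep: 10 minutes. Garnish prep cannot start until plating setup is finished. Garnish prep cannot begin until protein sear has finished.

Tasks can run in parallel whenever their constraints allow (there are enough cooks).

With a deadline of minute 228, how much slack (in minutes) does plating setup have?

Nothing blocks mise en place, so it runs from minute 0 to minute 35.
The braise cannot begin until mise en place (finishes minute 35). It runs from minute 35 to 35 + 30 = minute 65.
Protein sear needs all of the braise (finishes minute 65, plus 5-minute gap → minute 70); mise en place (finishes minute 35, plus 20-minute gap → minute 55). That puts its earliest start at minute 70; it finishes at 70 + 52 = minute 122.
Vegetable prep cannot start until protein sear (finishes minute 122); the braise (finishes minute 65); mise en place (finishes minute 35, plus 10-minute gap → minute 45). The controlling bound is minute 122, so vegetable prep finishes at 122 + 65 = minute 187.
Plating setup waits on vegetable prep (finishes minute 187, plus 20-minute gap → minute 207), so it starts at minute 207 and finishes at 207 + 10 = minute 217.

Working backward from the deadline:
Garnish prep has no dependents, so it just needs to finish by minute 228. Starting by 228 − 10 = minute 218 achieves that.
Plating setup must finish before garnish prep (must start by minute 218). With a 10-minute duration, plating setup must start by 218 − 10 = minute 208.
So plating setup can start as early as minute 207 and as late as minute 208, giving 208 − 207 = 1 minute of slack.

1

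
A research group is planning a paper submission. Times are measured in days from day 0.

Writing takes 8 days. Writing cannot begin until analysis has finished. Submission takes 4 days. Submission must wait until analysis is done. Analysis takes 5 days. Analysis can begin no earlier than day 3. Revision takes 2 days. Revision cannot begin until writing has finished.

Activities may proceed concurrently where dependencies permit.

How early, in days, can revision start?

16

Analysis cannot begin until its own release at day 3. It runs from day 3 to 3 + 5 = day 8.
Writing cannot begin until analysis (finishes day 8). It runs from day 8 to 8 + 8 = day 16.
Revision waits on writing (finishes day 16), so the earliest it can start is day 16.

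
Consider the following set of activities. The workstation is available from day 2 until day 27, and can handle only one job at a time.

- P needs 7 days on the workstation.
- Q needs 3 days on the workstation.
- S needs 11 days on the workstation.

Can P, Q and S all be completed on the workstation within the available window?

The workstation window is 27 − 2 = 25 days.
Running back to back, the jobs need 7 + 3 + 11 = 21 days on the workstation.
Since 21 ≤ 25, they fit within the window.

Yes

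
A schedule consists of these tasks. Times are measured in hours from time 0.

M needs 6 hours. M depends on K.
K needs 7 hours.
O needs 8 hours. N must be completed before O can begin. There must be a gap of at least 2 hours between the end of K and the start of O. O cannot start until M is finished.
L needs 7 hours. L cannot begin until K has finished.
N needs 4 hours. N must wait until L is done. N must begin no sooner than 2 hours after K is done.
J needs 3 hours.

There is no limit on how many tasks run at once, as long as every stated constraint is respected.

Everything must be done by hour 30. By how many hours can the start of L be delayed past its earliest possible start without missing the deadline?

4

Nothing blocks K, so it runs from hour 0 to hour 7.
After K (finishes hour 7), L can start at hour 7 and finishes at hour 14.

Working backward from the deadline:
To finish by hour 30, O (duration 8) must start no later than hour 22.
N must finish before O (must start by hour 22). With a 4-hour duration, N must start by 22 − 4 = hour 18.
L must finish before N (must start by hour 18). With a 7-hour duration, L must start by 18 − 7 = hour 11.
So L can start as early as hour 7 and as late as hour 11, giving 11 − 7 = 4 hours of slack.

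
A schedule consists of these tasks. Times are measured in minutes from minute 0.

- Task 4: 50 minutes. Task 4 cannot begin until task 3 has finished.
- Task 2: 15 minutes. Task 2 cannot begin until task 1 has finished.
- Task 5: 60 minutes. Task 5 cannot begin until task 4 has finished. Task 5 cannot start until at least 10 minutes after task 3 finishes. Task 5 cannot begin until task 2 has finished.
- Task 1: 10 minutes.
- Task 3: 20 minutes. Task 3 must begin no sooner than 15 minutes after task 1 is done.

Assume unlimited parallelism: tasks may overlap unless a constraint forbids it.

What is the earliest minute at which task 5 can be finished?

155

Task 1 can start immediately at minute 0; it finishes at minute 10.
Task 3 cannot begin until task 1 (finishes minute 10, plus 15-minute gap → minute 25). It runs from minute 25 to 25 + 20 = minute 45.
Task 4 waits on task 3 (finishes minute 45), so it starts at minute 45 and finishes at 45 + 50 = minute 95.
Task 2 waits on task 1 (finishes minute 10), so it starts at minute 10 and finishes at 10 + 15 = minute 25.
For task 5: task 4 (finishes minute 95); task 3 (finishes minute 45, plus 10-minute gap → minute 55); task 2 (finishes minute 25). Taking the maximum gives a start of minute 95, and it finishes at 95 + 60 = minute 155.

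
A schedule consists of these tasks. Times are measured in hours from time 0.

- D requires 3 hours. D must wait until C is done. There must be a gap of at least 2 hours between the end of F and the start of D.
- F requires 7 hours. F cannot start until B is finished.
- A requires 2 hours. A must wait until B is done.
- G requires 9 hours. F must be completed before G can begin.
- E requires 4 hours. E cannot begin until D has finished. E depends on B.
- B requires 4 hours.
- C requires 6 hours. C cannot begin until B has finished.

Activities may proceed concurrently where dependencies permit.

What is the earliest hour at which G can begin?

Nothing blocks B, so it runs from hour 0 to hour 4.
F cannot begin until B (finishes hour 4). It runs from hour 4 to 4 + 7 = hour 11.
G waits on F (finishes hour 11), so the earliest it can start is hour 11.

11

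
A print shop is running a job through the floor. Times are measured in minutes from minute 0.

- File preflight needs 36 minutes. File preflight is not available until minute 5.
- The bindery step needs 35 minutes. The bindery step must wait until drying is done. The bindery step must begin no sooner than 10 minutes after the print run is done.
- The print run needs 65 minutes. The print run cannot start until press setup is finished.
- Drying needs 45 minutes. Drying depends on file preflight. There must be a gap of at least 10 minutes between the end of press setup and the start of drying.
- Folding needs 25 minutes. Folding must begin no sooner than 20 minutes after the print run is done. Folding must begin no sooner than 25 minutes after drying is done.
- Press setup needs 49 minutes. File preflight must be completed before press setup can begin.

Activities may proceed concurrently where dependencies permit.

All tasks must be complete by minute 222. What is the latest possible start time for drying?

Folding must finish by minute 222; it takes 25 minutes, so it must start by 222 − 25 = minute 197.
The bindery step has no dependents, so it just needs to finish by minute 222. Starting by 222 − 35 = minute 187 achieves that.
Drying must finish in time for folding (must start by minute 197, minus 25-minute gap → minute 172); the bindery step (must start by minute 187). The tightest is minute 172, so drying must start by 172 − 45 = minute 127.

127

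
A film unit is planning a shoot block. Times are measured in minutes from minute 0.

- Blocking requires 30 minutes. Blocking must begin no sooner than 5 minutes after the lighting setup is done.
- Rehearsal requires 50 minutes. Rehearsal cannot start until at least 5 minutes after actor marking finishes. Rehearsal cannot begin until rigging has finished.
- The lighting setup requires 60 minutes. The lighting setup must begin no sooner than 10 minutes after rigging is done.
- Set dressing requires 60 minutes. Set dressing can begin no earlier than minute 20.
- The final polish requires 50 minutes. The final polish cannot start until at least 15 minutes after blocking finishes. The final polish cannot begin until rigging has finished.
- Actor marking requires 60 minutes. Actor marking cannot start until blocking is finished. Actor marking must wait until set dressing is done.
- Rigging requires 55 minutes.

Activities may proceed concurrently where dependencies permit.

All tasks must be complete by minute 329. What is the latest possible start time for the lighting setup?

119

Nothing follows rehearsal; the deadline of minute 329 is its only limit. It must start by 329 − 50 = minute 279.
Actor marking has to be done before rehearsal (must start by minute 279, minus 5-minute gap → minute 274). That means finishing by minute 274, i.e. starting by 274 − 60 = minute 214.
The final polish must finish by minute 329; it takes 50 minutes, so it must start by 329 − 50 = minute 279.
Blocking has several dependents: actor marking (must start by minute 214); the final polish (must start by minute 279, minus 15-minute gap → minute 264). The earliest of those limits is minute 214, so blocking must start by 214 − 30 = minute 184.
The lighting setup must finish before blocking (must start by minute 184, minus 5-minute gap → minute 179). With a 60-minute duration, the lighting setup must start by 179 − 60 = minute 119.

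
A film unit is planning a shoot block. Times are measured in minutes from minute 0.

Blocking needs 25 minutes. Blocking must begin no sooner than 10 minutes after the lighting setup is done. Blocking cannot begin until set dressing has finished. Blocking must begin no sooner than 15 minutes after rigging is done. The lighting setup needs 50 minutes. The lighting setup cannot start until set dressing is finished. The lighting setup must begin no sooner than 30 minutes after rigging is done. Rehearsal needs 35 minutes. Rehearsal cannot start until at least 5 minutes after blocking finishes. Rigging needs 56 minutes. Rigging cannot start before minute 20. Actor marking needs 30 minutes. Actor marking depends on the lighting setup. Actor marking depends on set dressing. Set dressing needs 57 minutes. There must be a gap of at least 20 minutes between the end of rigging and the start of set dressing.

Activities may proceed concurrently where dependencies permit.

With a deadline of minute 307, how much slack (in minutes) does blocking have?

Rigging cannot begin until its own release at minute 20. It runs from minute 20 to 20 + 56 = minute 76.
After rigging (finishes minute 76, plus 20-minute gap → minute 96), set dressing can start at minute 96 and finishes at minute 153.
For the lighting setup: set dressing (finishes minute 153); rigging (finishes minute 76, plus 30-minute gap → minute 106). Taking the maximum gives a start of minute 153, and it finishes at 153 + 50 = minute 203.
Blocking needs all of the lighting setup (finishes minute 203, plus 10-minute gap → minute 213); set dressing (finishes minute 153); rigging (finishes minute 76, plus 15-minute gap → minute 91). That puts its earliest start at minute 213; it finishes at 213 + 25 = minute 238.

Working backward from the deadline:
To finish by minute 307, rehearsal (duration 35) must start no later than minute 272.
Blocking has to be done before rehearsal (must start by minute 272, minus 5-minute gap → minute 267). That means finishing by minute 267, i.e. starting by 267 − 25 = minute 242.
So blocking can start as early as minute 213 and as late as minute 242, giving 242 − 213 = 29 minutes of slack.

29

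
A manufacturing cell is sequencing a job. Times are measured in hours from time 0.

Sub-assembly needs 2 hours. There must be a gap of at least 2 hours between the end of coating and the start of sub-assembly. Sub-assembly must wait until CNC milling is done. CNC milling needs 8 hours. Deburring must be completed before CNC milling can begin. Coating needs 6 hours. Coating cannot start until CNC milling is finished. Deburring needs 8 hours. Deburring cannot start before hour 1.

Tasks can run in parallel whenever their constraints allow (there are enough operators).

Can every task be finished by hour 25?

No

Deburring cannot begin until its own release at hour 1. It runs from hour 1 to 1 + 8 = hour 9.
After deburring (finishes hour 9), CNC milling can start at hour 9 and finishes at hour 17.
Coating waits on CNC milling (finishes hour 17), so it starts at hour 17 and finishes at 17 + 6 = hour 23.
Sub-assembly has to wait for coating (finishes hour 23, plus 2-hour gap → hour 25); CNC milling (finishes hour 17). The latest of these is hour 25, so sub-assembly runs hour 25 to 25 + 2 = hour 27.
The earliest everything can be done is hour 27, which is after the deadline of 25, so it is not possible.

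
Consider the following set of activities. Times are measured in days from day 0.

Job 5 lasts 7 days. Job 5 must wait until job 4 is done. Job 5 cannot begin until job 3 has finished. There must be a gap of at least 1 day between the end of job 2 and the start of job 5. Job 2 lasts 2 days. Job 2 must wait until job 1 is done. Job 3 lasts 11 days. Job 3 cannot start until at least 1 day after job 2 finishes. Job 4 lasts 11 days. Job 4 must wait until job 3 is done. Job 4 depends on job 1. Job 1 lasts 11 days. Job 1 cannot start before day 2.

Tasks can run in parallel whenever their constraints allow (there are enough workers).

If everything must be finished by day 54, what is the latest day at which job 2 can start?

22

Job 5 must finish by day 54; it takes 7 days, so it must start by 54 − 7 = day 47.
Since job 5 (must start by day 47) depends on it, job 4 must finish by day 47. Backing off its 11-day duration gives a latest start of day 36.
For job 3: job 4 (must start by day 36); job 5 (must start by day 47). The most restrictive is day 36; with an 11-day duration, job 3 must start by day 25.
For job 2: job 3 (must start by day 25, minus 1-day gap → day 24); job 5 (must start by day 47, minus 1-day gap → day 46). The most restrictive is day 24; with a 2-day duration, job 2 must start by day 22.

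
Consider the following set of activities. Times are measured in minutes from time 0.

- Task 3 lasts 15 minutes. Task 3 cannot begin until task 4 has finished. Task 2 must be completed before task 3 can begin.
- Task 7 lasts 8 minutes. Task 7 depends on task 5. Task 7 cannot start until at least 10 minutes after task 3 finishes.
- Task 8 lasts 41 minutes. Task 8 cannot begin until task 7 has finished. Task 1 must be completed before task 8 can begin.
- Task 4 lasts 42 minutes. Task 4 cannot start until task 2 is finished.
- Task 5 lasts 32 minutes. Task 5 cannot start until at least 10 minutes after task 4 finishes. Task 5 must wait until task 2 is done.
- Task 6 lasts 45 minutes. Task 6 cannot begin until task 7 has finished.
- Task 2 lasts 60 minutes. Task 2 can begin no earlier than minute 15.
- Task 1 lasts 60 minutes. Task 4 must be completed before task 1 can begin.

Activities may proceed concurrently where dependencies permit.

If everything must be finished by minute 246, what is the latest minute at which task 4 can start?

Task 8 has no dependents, so it just needs to finish by minute 246. Starting by 246 − 41 = minute 205 achieves that.
Task 1 feeds into task 8 (must start by minute 205); so task 1 must finish by minute 205 and therefore start by minute 145.
Task 6 must finish by minute 246; it takes 45 minutes, so it must start by 246 − 45 = minute 201.
Task 7 feeds task 6 (must start by minute 201); task 8 (must start by minute 205). Taking the minimum, task 7 must finish by minute 201 and start by 201 − 8 = minute 193.
Task 3 feeds into task 7 (must start by minute 193, minus 10-minute gap → minute 183); so task 3 must finish by minute 183 and therefore start by minute 168.
Since task 7 (must start by minute 193) depends on it, task 5 must finish by minute 193. Backing off its 32-minute duration gives a latest start of minute 161.
Task 4 feeds task 1 (must start by minute 145); task 3 (must start by minute 168); task 5 (must start by minute 161, minus 10-minute gap → minute 151). Taking the minimum, task 4 must finish by minute 145 and start by 145 − 42 = minute 103.

103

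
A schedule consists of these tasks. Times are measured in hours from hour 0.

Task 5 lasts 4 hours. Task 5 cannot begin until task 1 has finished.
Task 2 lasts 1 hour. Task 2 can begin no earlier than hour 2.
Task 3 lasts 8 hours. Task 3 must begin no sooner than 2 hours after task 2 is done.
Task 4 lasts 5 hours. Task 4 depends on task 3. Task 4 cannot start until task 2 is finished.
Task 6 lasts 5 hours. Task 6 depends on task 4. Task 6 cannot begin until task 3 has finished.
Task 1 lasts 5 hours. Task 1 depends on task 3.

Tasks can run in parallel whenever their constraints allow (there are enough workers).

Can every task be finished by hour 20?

Task 2 waits on its own release at hour 2, so it starts at hour 2 and finishes at 2 + 1 = hour 3.
Task 3 cannot begin until task 2 (finishes hour 3, plus 2-hour gap → hour 5). It runs from hour 5 to 5 + 8 = hour 13.
Task 4 has to wait for task 3 (finishes hour 13); task 2 (finishes hour 3). The latest of these is hour 13, so task 4 runs hour 13 to 13 + 5 = hour 18.
Task 6 cannot start until task 4 (finishes hour 18); task 3 (finishes hour 13). The controlling bound is hour 18, so task 6 finishes at 18 + 5 = hour 23.
After task 3 (finishes hour 13), task 1 can start at hour 13 and finishes at hour 18.
Task 5 waits on task 1 (finishes hour 18), so it starts at hour 18 and finishes at 18 + 4 = hour 22.
The earliest everything can be done is hour 23, which is after the deadline of 20, so it is not possible.

No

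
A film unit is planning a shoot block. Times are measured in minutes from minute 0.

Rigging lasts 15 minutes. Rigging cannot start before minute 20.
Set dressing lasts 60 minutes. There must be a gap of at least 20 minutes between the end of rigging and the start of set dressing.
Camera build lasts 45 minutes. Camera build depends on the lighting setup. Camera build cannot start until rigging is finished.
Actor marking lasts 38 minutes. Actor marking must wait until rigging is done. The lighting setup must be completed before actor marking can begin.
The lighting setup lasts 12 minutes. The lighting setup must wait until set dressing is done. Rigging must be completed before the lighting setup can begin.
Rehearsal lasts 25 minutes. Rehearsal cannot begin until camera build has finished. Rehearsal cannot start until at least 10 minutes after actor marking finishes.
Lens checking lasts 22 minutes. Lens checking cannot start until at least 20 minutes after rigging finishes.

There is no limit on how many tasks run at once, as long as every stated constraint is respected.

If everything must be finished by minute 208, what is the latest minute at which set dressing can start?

63

To finish by minute 208, rehearsal (duration 25) must start no later than minute 183.
Since rehearsal (must start by minute 183) depends on it, camera build must finish by minute 183. Backing off its 45-minute duration gives a latest start of minute 138.
Actor marking must finish before rehearsal (must start by minute 183, minus 10-minute gap → minute 173). With a 38-minute duration, actor marking must start by 173 − 38 = minute 135.
For the lighting setup: camera build (must start by minute 138); actor marking (must start by minute 135). The most restrictive is minute 135; with a 12-minute duration, the lighting setup must start by minute 123.
Set dressing must finish before the lighting setup (must start by minute 123). With a 60-minute duration, set dressing must start by 123 − 60 = minute 63.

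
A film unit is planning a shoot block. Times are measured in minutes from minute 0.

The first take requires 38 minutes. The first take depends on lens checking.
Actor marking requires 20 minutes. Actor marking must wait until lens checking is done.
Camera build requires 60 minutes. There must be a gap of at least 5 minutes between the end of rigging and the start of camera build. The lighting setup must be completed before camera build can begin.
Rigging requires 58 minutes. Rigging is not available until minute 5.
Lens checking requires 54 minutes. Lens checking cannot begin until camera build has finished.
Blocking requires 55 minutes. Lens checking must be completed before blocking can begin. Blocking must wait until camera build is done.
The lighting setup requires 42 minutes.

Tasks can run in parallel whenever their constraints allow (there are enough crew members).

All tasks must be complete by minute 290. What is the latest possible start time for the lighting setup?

79

Blocking must finish by minute 290; it takes 55 minutes, so it must start by 290 − 55 = minute 235.
To finish by minute 290, actor marking (duration 20) must start no later than minute 270.
The first take has no dependents, so it just needs to finish by minute 290. Starting by 290 − 38 = minute 252 achieves that.
Lens checking must finish in time for blocking (must start by minute 235); actor marking (must start by minute 270); the first take (must start by minute 252). The tightest is minute 235, so lens checking must start by 235 − 54 = minute 181.
Camera build feeds lens checking (must start by minute 181); blocking (must start by minute 235). Taking the minimum, camera build must finish by minute 181 and start by 181 − 60 = minute 121.
The lighting setup has to be done before camera build (must start by minute 121). That means finishing by minute 121, i.e. starting by 121 − 42 = minute 79.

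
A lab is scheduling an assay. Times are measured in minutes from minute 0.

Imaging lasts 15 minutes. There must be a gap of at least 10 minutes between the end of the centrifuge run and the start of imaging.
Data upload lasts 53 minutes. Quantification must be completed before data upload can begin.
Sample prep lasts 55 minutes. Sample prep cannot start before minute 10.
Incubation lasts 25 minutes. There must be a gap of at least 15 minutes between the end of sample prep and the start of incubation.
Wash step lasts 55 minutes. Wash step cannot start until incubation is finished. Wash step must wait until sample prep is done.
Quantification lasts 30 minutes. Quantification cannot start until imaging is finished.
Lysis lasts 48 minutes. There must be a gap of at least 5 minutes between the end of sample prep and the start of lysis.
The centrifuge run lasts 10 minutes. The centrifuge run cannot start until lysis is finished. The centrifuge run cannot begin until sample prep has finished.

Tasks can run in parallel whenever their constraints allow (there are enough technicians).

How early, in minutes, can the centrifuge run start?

Sample prep waits on its own release at minute 10, so it starts at minute 10 and finishes at 10 + 55 = minute 65.
After sample prep (finishes minute 65, plus 5-minute gap → minute 70), lysis can start at minute 70 and finishes at minute 118.
The centrifuge run waits on lysis (finishes minute 118); sample prep (finishes minute 65). The latest of these is minute 118, which is the earliest the centrifuge run can start.

118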